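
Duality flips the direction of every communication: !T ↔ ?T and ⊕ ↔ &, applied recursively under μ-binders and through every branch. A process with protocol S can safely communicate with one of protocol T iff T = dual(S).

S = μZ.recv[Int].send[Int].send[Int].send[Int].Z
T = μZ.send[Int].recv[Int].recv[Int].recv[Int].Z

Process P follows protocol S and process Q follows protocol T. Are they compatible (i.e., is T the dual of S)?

YES

μZ ‖ μZ  ok (binder kept)
  recv[Int] ‖ send[Int]  ok
    send[Int] ‖ recv[Int]  ok
      send[Int] ‖ recv[Int]  ok
        send[Int] ‖ recv[Int]  ok
          Z ‖ Z  ok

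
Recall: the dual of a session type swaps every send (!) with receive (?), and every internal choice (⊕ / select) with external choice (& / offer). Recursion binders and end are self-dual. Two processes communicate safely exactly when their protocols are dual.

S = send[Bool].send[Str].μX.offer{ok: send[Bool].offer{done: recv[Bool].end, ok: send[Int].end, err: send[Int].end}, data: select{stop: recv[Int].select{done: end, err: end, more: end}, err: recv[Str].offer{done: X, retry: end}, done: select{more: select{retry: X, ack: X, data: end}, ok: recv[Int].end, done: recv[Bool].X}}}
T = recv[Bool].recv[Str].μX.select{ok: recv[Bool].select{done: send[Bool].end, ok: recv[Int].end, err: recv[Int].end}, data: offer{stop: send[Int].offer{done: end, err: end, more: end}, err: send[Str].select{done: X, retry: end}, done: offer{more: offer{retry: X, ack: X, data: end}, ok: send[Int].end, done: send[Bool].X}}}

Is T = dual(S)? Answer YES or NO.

YES

send[Bool] | recv[Bool]  ✓
  send[Str] | recv[Str]  ✓
    μX | μX  ✓ (binder kept)
      offer{ok,data} | select{ok,data}  ✓ labels match
        case ok:
          send[Bool] | recv[Bool]  ✓
            offer{done,ok,err} | select{done,ok,err}  ✓ labels match
              case done:
                recv[Bool] | send[Bool]  ✓
                  end | end  ✓
              case ok:
                send[Int] | recv[Int]  ✓
                  end | end  ✓
              case err:
                send[Int] | recv[Int]  ✓
                  end | end  ✓
        case data:
          select{stop,err,done} | offer{stop,err,done}  ✓ labels match
            case stop:
              recv[Int] | send[Int]  ✓
                select{done,err,more} | offer{done,err,more}  ✓ labels match
                  case done:
                    end | end  ✓
                  case err:
                    end | end  ✓
                  case more:
                    end | end  ✓
            case err:
              recv[Str] | send[Str]  ✓
                offer{done,retry} | select{done,retry}  ✓ labels match
                  case done:
                    X | X  ✓
                  case retry:
                    end | end  ✓
            case done:
              select{more,ok,done} | offer{more,ok,done}  ✓ labels match
                case more:
                  select{retry,ack,data} | offer{retry,ack,data}  ✓ labels match
                    case retry:
                      X | X  ✓
                    case ack:
                      X | X  ✓
                    case data:
                      end | end  ✓
                case ok:
                  recv[Int] | send[Int]  ✓
                    end | end  ✓
                case done:
                  recv[Bool] | send[Bool]  ✓
                    X | X  ✓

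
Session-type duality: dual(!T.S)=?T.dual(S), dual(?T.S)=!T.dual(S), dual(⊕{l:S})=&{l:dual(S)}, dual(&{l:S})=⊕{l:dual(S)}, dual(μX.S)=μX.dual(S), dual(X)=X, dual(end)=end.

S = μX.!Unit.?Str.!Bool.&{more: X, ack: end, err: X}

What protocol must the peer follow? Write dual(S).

μX.?Unit.!Str.?Bool.⊕{more: X, ack: end, err: X}

μX → μX  (rec unchanged)
  !Unit → ?Unit
    ?Str → !Str
      !Bool → ?Bool
        &{more,ack,err} → ⊕{more,ack,err}  (&→⊕)
          [more]
            X ↦ X
          [ack]
            end ↦ end
          [err]
            X ↦ X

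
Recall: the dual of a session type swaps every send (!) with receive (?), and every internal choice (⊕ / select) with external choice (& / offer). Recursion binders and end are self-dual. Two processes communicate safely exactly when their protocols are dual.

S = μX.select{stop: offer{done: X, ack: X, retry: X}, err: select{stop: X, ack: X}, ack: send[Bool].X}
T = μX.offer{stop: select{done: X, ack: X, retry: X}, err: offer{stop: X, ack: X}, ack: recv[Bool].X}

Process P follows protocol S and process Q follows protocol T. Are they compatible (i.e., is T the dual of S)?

μX vs μX  ok (binder kept)
  select{stop,err,ack} vs offer{stop,err,ack}  ok label sets agree
    • stop:
      offer{done,ack,retry} vs select{done,ack,retry}  ok label sets agree
        • done:
          X vs X  ok
        • ack:
          X vs X  ok
        • retry:
          X vs X  ok
    • err:
      select{stop,ack} vs offer{stop,ack}  ok label sets agree
        • stop:
          X vs X  ok
        • ack:
          X vs X  ok
    • ack:
      send[Bool] vs recv[Bool]  ok
        X vs X  ok

YES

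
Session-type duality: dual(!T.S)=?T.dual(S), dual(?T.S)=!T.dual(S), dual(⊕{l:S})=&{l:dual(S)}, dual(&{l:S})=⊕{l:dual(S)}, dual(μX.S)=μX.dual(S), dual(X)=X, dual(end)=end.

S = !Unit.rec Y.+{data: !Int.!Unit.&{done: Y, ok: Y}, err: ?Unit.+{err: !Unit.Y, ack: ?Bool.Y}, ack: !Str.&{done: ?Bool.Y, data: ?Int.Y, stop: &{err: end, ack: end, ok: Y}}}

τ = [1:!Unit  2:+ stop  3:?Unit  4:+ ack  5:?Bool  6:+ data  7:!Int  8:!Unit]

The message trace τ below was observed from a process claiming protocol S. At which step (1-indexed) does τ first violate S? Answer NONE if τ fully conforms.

2

@1 !Unit  match  cont: rec Y.…
@2 got + stop, protocol expects + data or + err or + ack  ✗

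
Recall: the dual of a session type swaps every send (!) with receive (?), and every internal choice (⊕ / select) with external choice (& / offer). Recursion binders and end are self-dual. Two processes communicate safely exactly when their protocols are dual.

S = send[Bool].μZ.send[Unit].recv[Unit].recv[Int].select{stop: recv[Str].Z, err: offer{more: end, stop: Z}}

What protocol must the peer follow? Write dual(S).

send[Bool] ↦ recv[Bool]
  μZ ↦ μZ  (μ self-dual)
    send[Unit] ↦ recv[Unit]
      recv[Unit] ↦ send[Unit]
        recv[Int] ↦ send[Int]
          select{stop,err} ↦ offer{stop,err}  (internal→external)
            [stop]
              recv[Str] ↦ send[Str]
                dual(Z) = Z
            [err]
              offer{more,stop} ↦ select{more,stop}  (&→⊕)
                [more]
                  dual(end) = end
                [stop]
                  dual(Z) = Z

recv[Bool].μZ.recv[Unit].send[Unit].send[Int].offer{stop: send[Str].Z, err: select{more: end, stop: Z}}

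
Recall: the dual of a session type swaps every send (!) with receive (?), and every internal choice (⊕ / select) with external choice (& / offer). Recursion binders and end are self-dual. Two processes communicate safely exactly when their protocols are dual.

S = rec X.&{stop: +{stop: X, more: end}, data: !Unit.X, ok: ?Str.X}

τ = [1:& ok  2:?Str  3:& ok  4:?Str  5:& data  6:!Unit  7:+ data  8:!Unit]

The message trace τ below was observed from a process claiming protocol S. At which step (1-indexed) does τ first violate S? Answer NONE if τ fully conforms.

[1] & ok  ok  now at ?Str.rec X.…
[2] ?Str  ok  now at rec X.…
[3] & ok  ok  now at ?Str.rec X.…
[4] ?Str  ok  now at rec X.…
[5] & data  ok  now at !Unit.rec X.…
[6] !Unit  ok  now at rec X.…
[7] got + data, protocol expects & stop or & data or & ok  ✗

7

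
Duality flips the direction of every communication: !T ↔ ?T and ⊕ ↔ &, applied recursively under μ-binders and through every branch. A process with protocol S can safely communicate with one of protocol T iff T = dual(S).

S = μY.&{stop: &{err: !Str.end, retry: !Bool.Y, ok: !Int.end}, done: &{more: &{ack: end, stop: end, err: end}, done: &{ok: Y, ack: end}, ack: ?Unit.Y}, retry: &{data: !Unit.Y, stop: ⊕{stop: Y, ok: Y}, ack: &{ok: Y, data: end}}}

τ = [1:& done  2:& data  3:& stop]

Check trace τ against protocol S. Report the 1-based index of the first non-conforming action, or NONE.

2

@1 & done  ok  cont: &{more: &{ack: end, stop: end, err: end}, done: &{ok: μY.…, ack: end}, ack: ?Unit.μY.…}
@2 got & data, protocol expects & more or & done or & ack  ✗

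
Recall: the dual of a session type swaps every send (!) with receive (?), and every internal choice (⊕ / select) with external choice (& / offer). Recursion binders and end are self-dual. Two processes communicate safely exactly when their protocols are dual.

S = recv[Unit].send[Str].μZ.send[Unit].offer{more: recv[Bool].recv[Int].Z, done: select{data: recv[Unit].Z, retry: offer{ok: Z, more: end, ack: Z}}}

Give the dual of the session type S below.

send[Unit].recv[Str].μZ.recv[Unit].select{more: send[Bool].send[Int].Z, done: offer{data: send[Unit].Z, retry: select{ok: Z, more: end, ack: Z}}}

recv[Unit] → send[Unit]
  send[Str] → recv[Str]
    μZ → μZ  (rec unchanged)
      send[Unit] → recv[Unit]
        offer{more,done} → select{more,done}  (&→⊕)
          • more:
            recv[Bool] → send[Bool]
              recv[Int] → send[Int]
                Z self-dual
          • done:
            select{data,retry} → offer{data,retry}  (internal→external)
              • data:
                recv[Unit] → send[Unit]
                  Z self-dual
              • retry:
                offer{ok,more,ack} → select{ok,more,ack}  (&→⊕)
                  • ok:
                    Z self-dual
                  • more:
                    end self-dual
                  • ack:
                    Z self-dual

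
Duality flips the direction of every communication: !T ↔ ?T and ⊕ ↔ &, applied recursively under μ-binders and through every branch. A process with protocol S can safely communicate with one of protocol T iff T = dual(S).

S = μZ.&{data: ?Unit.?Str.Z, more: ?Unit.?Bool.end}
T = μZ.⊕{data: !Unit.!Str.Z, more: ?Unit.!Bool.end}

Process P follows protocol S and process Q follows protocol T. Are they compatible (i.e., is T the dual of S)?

NO

μZ vs μZ  match (rec unchanged)
  &{data,more} vs ⊕{data,more}  match same labels
    • data:
      ?Unit vs !Unit  match
        ?Str vs !Str  match
          Z vs Z  match
    • more:
      ?Unit vs ?Unit  ✗ same direction on both sides — not dual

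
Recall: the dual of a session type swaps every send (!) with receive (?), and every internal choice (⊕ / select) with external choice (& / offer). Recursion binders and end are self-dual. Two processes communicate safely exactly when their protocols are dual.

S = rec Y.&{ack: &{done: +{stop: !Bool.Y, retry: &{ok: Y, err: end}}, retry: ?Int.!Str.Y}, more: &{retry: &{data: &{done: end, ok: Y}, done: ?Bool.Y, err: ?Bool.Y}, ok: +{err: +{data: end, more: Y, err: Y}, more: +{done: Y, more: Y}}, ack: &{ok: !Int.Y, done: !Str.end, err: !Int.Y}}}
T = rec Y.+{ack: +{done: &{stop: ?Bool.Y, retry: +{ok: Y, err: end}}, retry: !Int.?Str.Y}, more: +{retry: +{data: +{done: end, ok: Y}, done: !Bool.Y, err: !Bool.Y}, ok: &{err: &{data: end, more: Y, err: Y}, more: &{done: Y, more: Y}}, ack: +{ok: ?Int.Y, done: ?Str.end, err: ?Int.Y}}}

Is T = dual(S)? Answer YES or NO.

YES

rec Y ‖ rec Y  match (rec unchanged)
  &{ack,more} ‖ +{ack,more}  match labels match
    [ack]
      &{done,retry} ‖ +{done,retry}  match labels match
        [done]
          +{stop,retry} ‖ &{stop,retry}  match labels match
            [stop]
              !Bool ‖ ?Bool  match
                Y ‖ Y  match
            [retry]
              &{ok,err} ‖ +{ok,err}  match labels match
                [ok]
                  Y ‖ Y  match
                [err]
                  end ‖ end  match
        [retry]
          ?Int ‖ !Int  match
            !Str ‖ ?Str  match
              Y ‖ Y  match
    [more]
      &{retry,ok,ack} ‖ +{retry,ok,ack}  match labels match
        [retry]
          &{data,done,err} ‖ +{data,done,err}  match labels match
            [data]
              &{done,ok} ‖ +{done,ok}  match labels match
                [done]
                  end ‖ end  match
                [ok]
                  Y ‖ Y  match
            [done]
              ?Bool ‖ !Bool  match
                Y ‖ Y  match
            [err]
              ?Bool ‖ !Bool  match
                Y ‖ Y  match
        [ok]
          +{err,more} ‖ &{err,more}  match labels match
            [err]
              +{data,more,err} ‖ &{data,more,err}  match labels match
                [data]
                  end ‖ end  match
                [more]
                  Y ‖ Y  match
                [err]
                  Y ‖ Y  match
            [more]
              +{done,more} ‖ &{done,more}  match labels match
                [done]
                  Y ‖ Y  match
                [more]
                  Y ‖ Y  match
        [ack]
          &{ok,done,err} ‖ +{ok,done,err}  match labels match
            [ok]
              !Int ‖ ?Int  match
                Y ‖ Y  match
            [done]
              !Str ‖ ?Str  match
                end ‖ end  match
            [err]
              !Int ‖ ?Int  match
                Y ‖ Y  match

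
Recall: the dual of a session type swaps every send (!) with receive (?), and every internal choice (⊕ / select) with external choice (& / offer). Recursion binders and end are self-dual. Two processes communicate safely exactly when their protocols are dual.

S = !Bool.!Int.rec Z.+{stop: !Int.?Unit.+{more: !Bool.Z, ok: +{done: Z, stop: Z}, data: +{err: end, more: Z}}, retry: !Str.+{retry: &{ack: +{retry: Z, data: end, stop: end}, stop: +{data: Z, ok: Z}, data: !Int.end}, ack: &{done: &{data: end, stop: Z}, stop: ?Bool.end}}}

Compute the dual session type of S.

?Bool.?Int.rec Z.&{stop: ?Int.!Unit.&{more: ?Bool.Z, ok: &{done: Z, stop: Z}, data: &{err: end, more: Z}}, retry: ?Str.&{retry: +{ack: &{retry: Z, data: end, stop: end}, stop: &{data: Z, ok: Z}, data: ?Int.end}, ack: +{done: +{data: end, stop: Z}, stop: !Bool.end}}}

!Bool ↦ ?Bool
  !Int ↦ ?Int
    rec Z ↦ rec Z  (rec unchanged)
      +{stop,retry} ↦ &{stop,retry}  (⊕→&)
        case stop:
          !Int ↦ ?Int
            ?Unit ↦ !Unit
              +{more,ok,data} ↦ &{more,ok,data}  (⊕→&)
                case more:
                  !Bool ↦ ?Bool
                    Z ↦ Z
                case ok:
                  +{done,stop} ↦ &{done,stop}  (⊕→&)
                    case done:
                      Z ↦ Z
                    case stop:
                      Z ↦ Z
                case data:
                  +{err,more} ↦ &{err,more}  (⊕→&)
                    case err:
                      end ↦ end
                    case more:
                      Z ↦ Z
        case retry:
          !Str ↦ ?Str
            +{retry,ack} ↦ &{retry,ack}  (⊕→&)
              case retry:
                &{ack,stop,data} ↦ +{ack,stop,data}  (external→internal)
                  case ack:
                    +{retry,data,stop} ↦ &{retry,data,stop}  (⊕→&)
                      case retry:
                        Z ↦ Z
                      case data:
                        end ↦ end
                      case stop:
                        end ↦ end
                  case stop:
                    +{data,ok} ↦ &{data,ok}  (⊕→&)
                      case data:
                        Z ↦ Z
                      case ok:
                        Z ↦ Z
                  case data:
                    !Int ↦ ?Int
                      end ↦ end
              case ack:
                &{done,stop} ↦ +{done,stop}  (external→internal)
                  case done:
                    &{data,stop} ↦ +{data,stop}  (external→internal)
                      case data:
                        end ↦ end
                      case stop:
                        Z ↦ Z
                  case stop:
                    ?Bool ↦ !Bool
                      end ↦ end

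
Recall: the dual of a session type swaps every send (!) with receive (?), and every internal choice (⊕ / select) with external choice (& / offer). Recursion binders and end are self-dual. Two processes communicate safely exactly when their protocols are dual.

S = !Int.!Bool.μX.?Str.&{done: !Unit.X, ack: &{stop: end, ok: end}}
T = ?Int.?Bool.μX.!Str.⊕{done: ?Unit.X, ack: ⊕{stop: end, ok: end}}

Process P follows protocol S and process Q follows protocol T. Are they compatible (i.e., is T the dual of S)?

!Int | ?Int  ✓
  !Bool | ?Bool  ✓
    μX | μX  ✓ (rec unchanged)
      ?Str | !Str  ✓
        &{done,ack} | ⊕{done,ack}  ✓ labels match
          case done:
            !Unit | ?Unit  ✓
              X | X  ✓
          case ack:
            &{stop,ok} | ⊕{stop,ok}  ✓ labels match
              case stop:
                end | end  ✓
              case ok:
                end | end  ✓

YES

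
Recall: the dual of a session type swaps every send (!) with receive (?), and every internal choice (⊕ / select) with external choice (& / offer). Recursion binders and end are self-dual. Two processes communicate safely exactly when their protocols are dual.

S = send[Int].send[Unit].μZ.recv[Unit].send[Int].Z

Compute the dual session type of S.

send[Int] = recv[Int]
  send[Unit] = recv[Unit]
    μZ = μZ  (rec unchanged)
      recv[Unit] = send[Unit]
        send[Int] = recv[Int]
          dual(Z) = Z

recv[Int].recv[Unit].μZ.send[Unit].recv[Int].Z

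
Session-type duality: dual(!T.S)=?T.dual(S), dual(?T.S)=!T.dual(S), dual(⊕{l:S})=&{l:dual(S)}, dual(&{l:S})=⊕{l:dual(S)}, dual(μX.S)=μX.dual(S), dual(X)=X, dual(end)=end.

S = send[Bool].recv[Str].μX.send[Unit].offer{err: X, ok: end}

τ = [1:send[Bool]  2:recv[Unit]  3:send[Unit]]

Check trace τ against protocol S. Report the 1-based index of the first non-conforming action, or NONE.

2

[1] send[Bool]  ok  residual = recv[Str].μX.…
[2] got recv[Unit], protocol expects recv[Str]  ✗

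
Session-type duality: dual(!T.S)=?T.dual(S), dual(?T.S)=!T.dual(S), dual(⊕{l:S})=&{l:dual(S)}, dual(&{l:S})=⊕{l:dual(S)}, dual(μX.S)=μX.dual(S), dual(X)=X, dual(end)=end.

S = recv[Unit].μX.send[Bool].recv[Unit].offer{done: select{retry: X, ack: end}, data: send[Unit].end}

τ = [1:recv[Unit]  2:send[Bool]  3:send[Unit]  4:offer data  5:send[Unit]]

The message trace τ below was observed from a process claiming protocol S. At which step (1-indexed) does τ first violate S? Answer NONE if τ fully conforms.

3

step 1: recv[Unit]  ok  cont: μX.…
step 2: send[Bool]  ok  cont: recv[Unit].offer{done: select{retry: μX.…, ack: end}, data: send[Unit].end}
step 3: got send[Unit], protocol expects recv[Unit]  ✗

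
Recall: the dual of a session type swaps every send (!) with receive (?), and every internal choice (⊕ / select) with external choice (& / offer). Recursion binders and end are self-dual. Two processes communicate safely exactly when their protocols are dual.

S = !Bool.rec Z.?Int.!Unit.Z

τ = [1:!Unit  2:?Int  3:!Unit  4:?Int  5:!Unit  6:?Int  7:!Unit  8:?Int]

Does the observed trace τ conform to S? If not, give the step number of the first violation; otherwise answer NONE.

1

step 1: got !Unit, protocol expects !Bool  ✗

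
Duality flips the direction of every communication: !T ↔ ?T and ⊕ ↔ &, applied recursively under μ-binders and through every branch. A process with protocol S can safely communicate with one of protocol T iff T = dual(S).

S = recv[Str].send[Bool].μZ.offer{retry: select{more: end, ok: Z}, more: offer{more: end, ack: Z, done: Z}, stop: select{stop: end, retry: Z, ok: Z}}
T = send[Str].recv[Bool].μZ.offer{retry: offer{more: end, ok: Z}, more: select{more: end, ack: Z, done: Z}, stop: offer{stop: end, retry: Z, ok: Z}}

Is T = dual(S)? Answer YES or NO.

recv[Str] vs send[Str]  match
  send[Bool] vs recv[Bool]  match
    μZ vs μZ  match (rec unchanged)
      offer{retry,more,stop} vs offer{retry,more,stop}  ✗ choice polarity not flipped — not dual

NO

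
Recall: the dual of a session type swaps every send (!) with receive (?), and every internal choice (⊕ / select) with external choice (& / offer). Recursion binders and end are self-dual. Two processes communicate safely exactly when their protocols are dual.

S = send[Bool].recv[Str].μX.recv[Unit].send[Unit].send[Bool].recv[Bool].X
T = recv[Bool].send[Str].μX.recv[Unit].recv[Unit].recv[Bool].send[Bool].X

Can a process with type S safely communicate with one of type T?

NO

send[Bool] ‖ recv[Bool]  ok
  recv[Str] ‖ send[Str]  ok
    μX ‖ μX  ok (binder kept)
      recv[Unit] ‖ recv[Unit]  ✗ same direction on both sides — not dual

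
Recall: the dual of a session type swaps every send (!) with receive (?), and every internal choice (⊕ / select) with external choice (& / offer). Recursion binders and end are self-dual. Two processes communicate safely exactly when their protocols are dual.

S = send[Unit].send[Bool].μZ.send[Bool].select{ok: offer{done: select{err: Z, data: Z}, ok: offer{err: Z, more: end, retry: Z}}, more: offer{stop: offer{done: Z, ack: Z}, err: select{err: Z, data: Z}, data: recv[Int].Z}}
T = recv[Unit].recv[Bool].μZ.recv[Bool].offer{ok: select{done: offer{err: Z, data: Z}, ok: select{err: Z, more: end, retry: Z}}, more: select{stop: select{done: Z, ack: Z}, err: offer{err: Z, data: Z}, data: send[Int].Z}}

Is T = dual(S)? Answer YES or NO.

YES

send[Unit] vs recv[Unit]  ok
  send[Bool] vs recv[Bool]  ok
    μZ vs μZ  ok (binder kept)
      send[Bool] vs recv[Bool]  ok
        select{ok,more} vs offer{ok,more}  ok label sets agree
          [ok]
            offer{done,ok} vs select{done,ok}  ok label sets agree
              [done]
                select{err,data} vs offer{err,data}  ok label sets agree
                  [err]
                    Z vs Z  ok
                  [data]
                    Z vs Z  ok
              [ok]
                offer{err,more,retry} vs select{err,more,retry}  ok label sets agree
                  [err]
                    Z vs Z  ok
                  [more]
                    end vs end  ok
                  [retry]
                    Z vs Z  ok
          [more]
            offer{stop,err,data} vs select{stop,err,data}  ok label sets agree
              [stop]
                offer{done,ack} vs select{done,ack}  ok label sets agree
                  [done]
                    Z vs Z  ok
                  [ack]
                    Z vs Z  ok
              [err]
                select{err,data} vs offer{err,data}  ok label sets agree
                  [err]
                    Z vs Z  ok
                  [data]
                    Z vs Z  ok
              [data]
                recv[Int] vs send[Int]  ok
                  Z vs Z  ok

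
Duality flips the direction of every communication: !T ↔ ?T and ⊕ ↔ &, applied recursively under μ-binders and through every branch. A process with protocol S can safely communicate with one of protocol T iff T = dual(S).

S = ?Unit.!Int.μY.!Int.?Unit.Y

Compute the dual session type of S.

!Unit.?Int.μY.?Int.!Unit.Y

?Unit → !Unit
  !Int → ?Int
    μY → μY  (μ self-dual)
      !Int → ?Int
        ?Unit → !Unit
          dual(Y) = Y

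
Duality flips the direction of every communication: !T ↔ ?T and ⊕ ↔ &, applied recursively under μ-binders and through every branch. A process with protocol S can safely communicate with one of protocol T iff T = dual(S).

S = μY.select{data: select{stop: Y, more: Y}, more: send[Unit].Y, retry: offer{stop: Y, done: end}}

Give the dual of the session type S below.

μY.offer{data: offer{stop: Y, more: Y}, more: recv[Unit].Y, retry: select{stop: Y, done: end}}

μY → μY  (binder kept)
  select{data,more,retry} → offer{data,more,retry}  (internal→external)
    case data:
      select{stop,more} → offer{stop,more}  (internal→external)
        case stop:
          dual(Y) = Y
        case more:
          dual(Y) = Y
    case more:
      send[Unit] → recv[Unit]
        dual(Y) = Y
    case retry:
      offer{stop,done} → select{stop,done}  (offer→select)
        case stop:
          dual(Y) = Y
        case done:
          dual(end) = end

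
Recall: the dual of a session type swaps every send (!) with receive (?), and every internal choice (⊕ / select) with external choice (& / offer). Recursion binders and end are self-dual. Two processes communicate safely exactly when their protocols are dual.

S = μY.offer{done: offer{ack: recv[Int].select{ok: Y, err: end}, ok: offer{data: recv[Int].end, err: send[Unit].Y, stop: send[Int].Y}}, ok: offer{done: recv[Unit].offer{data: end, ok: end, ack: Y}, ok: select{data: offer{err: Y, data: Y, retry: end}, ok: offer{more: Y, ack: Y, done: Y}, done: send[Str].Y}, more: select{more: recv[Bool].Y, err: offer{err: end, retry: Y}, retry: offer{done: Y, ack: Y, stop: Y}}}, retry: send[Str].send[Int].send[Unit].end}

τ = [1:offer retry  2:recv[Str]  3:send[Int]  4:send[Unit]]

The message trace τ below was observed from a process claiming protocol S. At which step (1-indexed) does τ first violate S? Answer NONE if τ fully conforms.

2

step 1: offer retry  ok  residual = send[Str].send[Int].send[Unit].end
step 2: got recv[Str], protocol expects send[Str]  ✗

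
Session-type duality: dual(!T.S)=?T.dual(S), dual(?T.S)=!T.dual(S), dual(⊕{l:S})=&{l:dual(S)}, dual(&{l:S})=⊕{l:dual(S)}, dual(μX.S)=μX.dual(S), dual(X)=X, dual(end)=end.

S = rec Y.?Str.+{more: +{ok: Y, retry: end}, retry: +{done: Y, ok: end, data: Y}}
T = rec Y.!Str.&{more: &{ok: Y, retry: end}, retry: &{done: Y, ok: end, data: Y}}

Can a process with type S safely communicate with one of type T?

rec Y ‖ rec Y  ok (binder kept)
  ?Str ‖ !Str  ok
    +{more,retry} ‖ &{more,retry}  ok same labels
      case more:
        +{ok,retry} ‖ &{ok,retry}  ok same labels
          case ok:
            Y ‖ Y  ok
          case retry:
            end ‖ end  ok
      case retry:
        +{done,ok,data} ‖ &{done,ok,data}  ok same labels
          case done:
            Y ‖ Y  ok
          case ok:
            end ‖ end  ok
          case data:
            Y ‖ Y  ok

YES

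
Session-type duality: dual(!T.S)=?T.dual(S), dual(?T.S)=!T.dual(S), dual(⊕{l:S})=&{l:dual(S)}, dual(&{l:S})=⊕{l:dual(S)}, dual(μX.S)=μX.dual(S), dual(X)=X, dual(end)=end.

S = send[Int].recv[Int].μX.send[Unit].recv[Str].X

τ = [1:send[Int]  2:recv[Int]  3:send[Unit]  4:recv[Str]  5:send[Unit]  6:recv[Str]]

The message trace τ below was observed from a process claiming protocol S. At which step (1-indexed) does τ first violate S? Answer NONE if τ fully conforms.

step 1: send[Int]  ✓  cont: recv[Int].μX.…
step 2: recv[Int]  ✓  cont: μX.…
step 3: send[Unit]  ✓  cont: recv[Str].μX.…
step 4: recv[Str]  ✓  cont: μX.…
step 5: send[Unit]  ✓  cont: recv[Str].μX.…
step 6: recv[Str]  ✓  cont: μX.…
τ conforms to S (length 6)

NONE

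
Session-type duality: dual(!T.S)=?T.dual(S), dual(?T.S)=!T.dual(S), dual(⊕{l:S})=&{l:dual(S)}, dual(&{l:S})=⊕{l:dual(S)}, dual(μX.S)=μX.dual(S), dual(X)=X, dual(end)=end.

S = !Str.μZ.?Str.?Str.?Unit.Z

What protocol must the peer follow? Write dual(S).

!Str → ?Str
  μZ → μZ  (rec unchanged)
    ?Str → !Str
      ?Str → !Str
        ?Unit → !Unit
          Z ↦ Z

?Str.μZ.!Str.!Str.!Unit.Z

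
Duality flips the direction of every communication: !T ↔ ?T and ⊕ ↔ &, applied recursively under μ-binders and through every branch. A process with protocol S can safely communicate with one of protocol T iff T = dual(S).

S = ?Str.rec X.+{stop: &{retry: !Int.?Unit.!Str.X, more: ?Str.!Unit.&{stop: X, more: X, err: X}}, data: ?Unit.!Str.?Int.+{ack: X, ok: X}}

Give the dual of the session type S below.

!Str.rec X.&{stop: +{retry: ?Int.!Unit.?Str.X, more: !Str.?Unit.+{stop: X, more: X, err: X}}, data: !Unit.?Str.!Int.&{ack: X, ok: X}}

?Str → !Str
  rec X → rec X  (rec unchanged)
    +{stop,data} → &{stop,data}  (internal→external)
      case stop:
        &{retry,more} → +{retry,more}  (external→internal)
          case retry:
            !Int → ?Int
              ?Unit → !Unit
                !Str → ?Str
                  dual(X) = X
          case more:
            ?Str → !Str
              !Unit → ?Unit
                &{stop,more,err} → +{stop,more,err}  (external→internal)
                  case stop:
                    dual(X) = X
                  case more:
                    dual(X) = X
                  case err:
                    dual(X) = X
      case data:
        ?Unit → !Unit
          !Str → ?Str
            ?Int → !Int
              +{ack,ok} → &{ack,ok}  (internal→external)
                case ack:
                  dual(X) = X
                case ok:
                  dual(X) = X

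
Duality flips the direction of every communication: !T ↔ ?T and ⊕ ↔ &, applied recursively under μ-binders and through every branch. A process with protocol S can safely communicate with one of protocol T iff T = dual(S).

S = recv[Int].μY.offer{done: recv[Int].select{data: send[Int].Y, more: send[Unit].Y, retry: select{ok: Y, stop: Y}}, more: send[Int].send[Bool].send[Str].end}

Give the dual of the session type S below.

send[Int].μY.select{done: send[Int].offer{data: recv[Int].Y, more: recv[Unit].Y, retry: offer{ok: Y, stop: Y}}, more: recv[Int].recv[Bool].recv[Str].end}

recv[Int] → send[Int]
  μY → μY  (μ self-dual)
    offer{done,more} → select{done,more}  (&→⊕)
      case done:
        recv[Int] → send[Int]
          select{data,more,retry} → offer{data,more,retry}  (⊕→&)
            case data:
              send[Int] → recv[Int]
                Y self-dual
            case more:
              send[Unit] → recv[Unit]
                Y self-dual
            case retry:
              select{ok,stop} → offer{ok,stop}  (⊕→&)
                case ok:
                  Y self-dual
                case stop:
                  Y self-dual
      case more:
        send[Int] → recv[Int]
          send[Bool] → recv[Bool]
            send[Str] → recv[Str]
              end self-dual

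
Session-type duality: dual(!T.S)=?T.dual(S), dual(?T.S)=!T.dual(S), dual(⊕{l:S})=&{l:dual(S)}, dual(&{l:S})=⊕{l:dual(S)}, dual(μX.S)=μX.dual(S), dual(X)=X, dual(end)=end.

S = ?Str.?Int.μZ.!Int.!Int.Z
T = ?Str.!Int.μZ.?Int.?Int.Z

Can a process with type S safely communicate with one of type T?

?Str ‖ ?Str  ✗ same direction on both sides — not dual

NO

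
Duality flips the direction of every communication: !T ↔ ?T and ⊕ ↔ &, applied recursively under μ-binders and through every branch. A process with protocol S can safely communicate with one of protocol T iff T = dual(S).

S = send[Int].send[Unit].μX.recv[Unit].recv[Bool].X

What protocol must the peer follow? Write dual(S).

send[Int] ↦ recv[Int]
  send[Unit] ↦ recv[Unit]
    μX ↦ μX  (rec unchanged)
      recv[Unit] ↦ send[Unit]
        recv[Bool] ↦ send[Bool]
          X ↦ X

recv[Int].recv[Unit].μX.send[Unit].send[Bool].X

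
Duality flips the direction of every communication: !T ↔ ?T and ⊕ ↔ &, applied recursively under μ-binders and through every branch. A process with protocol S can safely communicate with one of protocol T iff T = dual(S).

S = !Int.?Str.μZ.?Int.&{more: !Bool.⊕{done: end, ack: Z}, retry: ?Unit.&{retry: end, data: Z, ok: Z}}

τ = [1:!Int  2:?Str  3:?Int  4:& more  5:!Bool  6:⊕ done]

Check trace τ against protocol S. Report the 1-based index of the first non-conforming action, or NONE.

NONE

step 1: !Int  match  now at ?Str.μZ.…
step 2: ?Str  match  now at μZ.…
step 3: ?Int  match  now at &{more: !Bool.⊕{done: end, ack: μZ.…}, retry: ?Unit.&{retry: end, data: μZ.…, ok: μZ.…}}
step 4: & more  match  now at !Bool.⊕{done: end, ack: μZ.…}
step 5: !Bool  match  now at ⊕{done: end, ack: μZ.…}
step 6: ⊕ done  match  now at end
all 6 steps conform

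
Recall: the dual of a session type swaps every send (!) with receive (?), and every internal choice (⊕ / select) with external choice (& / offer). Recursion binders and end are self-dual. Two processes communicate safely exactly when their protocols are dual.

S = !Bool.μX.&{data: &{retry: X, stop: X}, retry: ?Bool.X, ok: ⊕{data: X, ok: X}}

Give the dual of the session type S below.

!Bool ↦ ?Bool
  μX ↦ μX  (μ self-dual)
    &{data,retry,ok} ↦ ⊕{data,retry,ok}  (offer→select)
      • data:
        &{retry,stop} ↦ ⊕{retry,stop}  (offer→select)
          • retry:
            X ↦ X
          • stop:
            X ↦ X
      • retry:
        ?Bool ↦ !Bool
          X ↦ X
      • ok:
        ⊕{data,ok} ↦ &{data,ok}  (⊕→&)
          • data:
            X ↦ X
          • ok:
            X ↦ X

?Bool.μX.⊕{data: ⊕{retry: X, stop: X}, retry: !Bool.X, ok: &{data: X, ok: X}}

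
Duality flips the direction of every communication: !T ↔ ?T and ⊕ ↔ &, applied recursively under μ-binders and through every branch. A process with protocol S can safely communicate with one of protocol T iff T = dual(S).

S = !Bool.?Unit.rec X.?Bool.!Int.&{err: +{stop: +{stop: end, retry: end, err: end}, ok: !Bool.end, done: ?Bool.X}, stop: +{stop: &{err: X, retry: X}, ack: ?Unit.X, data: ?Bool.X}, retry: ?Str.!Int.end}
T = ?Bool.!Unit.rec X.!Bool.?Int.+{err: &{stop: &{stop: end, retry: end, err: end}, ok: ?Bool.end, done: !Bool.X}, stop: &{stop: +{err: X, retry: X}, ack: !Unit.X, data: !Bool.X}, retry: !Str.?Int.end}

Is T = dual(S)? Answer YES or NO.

!Bool ‖ ?Bool  ok
  ?Unit ‖ !Unit  ok
    rec X ‖ rec X  ok (μ self-dual)
      ?Bool ‖ !Bool  ok
        !Int ‖ ?Int  ok
          &{err,stop,retry} ‖ +{err,stop,retry}  ok label sets agree
            [err]
              +{stop,ok,done} ‖ &{stop,ok,done}  ok label sets agree
                [stop]
                  +{stop,retry,err} ‖ &{stop,retry,err}  ok label sets agree
                    [stop]
                      end ‖ end  ok
                    [retry]
                      end ‖ end  ok
                    [err]
                      end ‖ end  ok
                [ok]
                  !Bool ‖ ?Bool  ok
                    end ‖ end  ok
                [done]
                  ?Bool ‖ !Bool  ok
                    X ‖ X  ok
            [stop]
              +{stop,ack,data} ‖ &{stop,ack,data}  ok label sets agree
                [stop]
                  &{err,retry} ‖ +{err,retry}  ok label sets agree
                    [err]
                      X ‖ X  ok
                    [retry]
                      X ‖ X  ok
                [ack]
                  ?Unit ‖ !Unit  ok
                    X ‖ X  ok
                [data]
                  ?Bool ‖ !Bool  ok
                    X ‖ X  ok
            [retry]
              ?Str ‖ !Str  ok
                !Int ‖ ?Int  ok
                  end ‖ end  ok

YES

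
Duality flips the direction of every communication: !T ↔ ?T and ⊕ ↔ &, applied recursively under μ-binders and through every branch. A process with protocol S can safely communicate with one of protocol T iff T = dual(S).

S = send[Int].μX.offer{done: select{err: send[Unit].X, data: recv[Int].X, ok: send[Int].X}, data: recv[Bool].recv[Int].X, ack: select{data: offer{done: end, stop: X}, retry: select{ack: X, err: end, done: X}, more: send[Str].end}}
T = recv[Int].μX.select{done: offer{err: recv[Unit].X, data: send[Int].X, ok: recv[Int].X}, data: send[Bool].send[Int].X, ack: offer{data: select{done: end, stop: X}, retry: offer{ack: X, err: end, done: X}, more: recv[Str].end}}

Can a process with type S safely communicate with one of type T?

send[Int] ‖ recv[Int]  ✓
  μX ‖ μX  ✓ (rec unchanged)
    offer{done,data,ack} ‖ select{done,data,ack}  ✓ same labels
      case done:
        select{err,data,ok} ‖ offer{err,data,ok}  ✓ same labels
          case err:
            send[Unit] ‖ recv[Unit]  ✓
              X ‖ X  ✓
          case data:
            recv[Int] ‖ send[Int]  ✓
              X ‖ X  ✓
          case ok:
            send[Int] ‖ recv[Int]  ✓
              X ‖ X  ✓
      case data:
        recv[Bool] ‖ send[Bool]  ✓
          recv[Int] ‖ send[Int]  ✓
            X ‖ X  ✓
      case ack:
        select{data,retry,more} ‖ offer{data,retry,more}  ✓ same labels
          case data:
            offer{done,stop} ‖ select{done,stop}  ✓ same labels
              case done:
                end ‖ end  ✓
              case stop:
                X ‖ X  ✓
          case retry:
            select{ack,err,done} ‖ offer{ack,err,done}  ✓ same labels
              case ack:
                X ‖ X  ✓
              case err:
                end ‖ end  ✓
              case done:
                X ‖ X  ✓
          case more:
            send[Str] ‖ recv[Str]  ✓
              end ‖ end  ✓

YES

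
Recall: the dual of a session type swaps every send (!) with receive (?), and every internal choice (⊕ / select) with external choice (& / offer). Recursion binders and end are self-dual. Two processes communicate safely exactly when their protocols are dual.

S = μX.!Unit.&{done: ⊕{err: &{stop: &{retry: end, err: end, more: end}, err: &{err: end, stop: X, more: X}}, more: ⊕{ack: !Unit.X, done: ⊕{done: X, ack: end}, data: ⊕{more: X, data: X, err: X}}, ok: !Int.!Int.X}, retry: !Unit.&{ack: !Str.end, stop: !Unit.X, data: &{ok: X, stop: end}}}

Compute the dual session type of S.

μX = μX  (μ self-dual)
  !Unit = ?Unit
    &{done,retry} = ⊕{done,retry}  (&→⊕)
      case done:
        ⊕{err,more,ok} = &{err,more,ok}  (internal→external)
          case err:
            &{stop,err} = ⊕{stop,err}  (&→⊕)
              case stop:
                &{retry,err,more} = ⊕{retry,err,more}  (&→⊕)
                  case retry:
                    end self-dual
                  case err:
                    end self-dual
                  case more:
                    end self-dual
              case err:
                &{err,stop,more} = ⊕{err,stop,more}  (&→⊕)
                  case err:
                    end self-dual
                  case stop:
                    X self-dual
                  case more:
                    X self-dual
          case more:
            ⊕{ack,done,data} = &{ack,done,data}  (internal→external)
              case ack:
                !Unit = ?Unit
                  X self-dual
              case done:
                ⊕{done,ack} = &{done,ack}  (internal→external)
                  case done:
                    X self-dual
                  case ack:
                    end self-dual
              case data:
                ⊕{more,data,err} = &{more,data,err}  (internal→external)
                  case more:
                    X self-dual
                  case data:
                    X self-dual
                  case err:
                    X self-dual
          case ok:
            !Int = ?Int
              !Int = ?Int
                X self-dual
      case retry:
        !Unit = ?Unit
          &{ack,stop,data} = ⊕{ack,stop,data}  (&→⊕)
            case ack:
              !Str = ?Str
                end self-dual
            case stop:
              !Unit = ?Unit
                X self-dual
            case data:
              &{ok,stop} = ⊕{ok,stop}  (&→⊕)
                case ok:
                  X self-dual
                case stop:
                  end self-dual

μX.?Unit.⊕{done: &{err: ⊕{stop: ⊕{retry: end, err: end, more: end}, err: ⊕{err: end, stop: X, more: X}}, more: &{ack: ?Unit.X, done: &{done: X, ack: end}, data: &{more: X, data: X, err: X}}, ok: ?Int.?Int.X}, retry: ?Unit.⊕{ack: ?Str.end, stop: ?Unit.X, data: ⊕{ok: X, stop: end}}}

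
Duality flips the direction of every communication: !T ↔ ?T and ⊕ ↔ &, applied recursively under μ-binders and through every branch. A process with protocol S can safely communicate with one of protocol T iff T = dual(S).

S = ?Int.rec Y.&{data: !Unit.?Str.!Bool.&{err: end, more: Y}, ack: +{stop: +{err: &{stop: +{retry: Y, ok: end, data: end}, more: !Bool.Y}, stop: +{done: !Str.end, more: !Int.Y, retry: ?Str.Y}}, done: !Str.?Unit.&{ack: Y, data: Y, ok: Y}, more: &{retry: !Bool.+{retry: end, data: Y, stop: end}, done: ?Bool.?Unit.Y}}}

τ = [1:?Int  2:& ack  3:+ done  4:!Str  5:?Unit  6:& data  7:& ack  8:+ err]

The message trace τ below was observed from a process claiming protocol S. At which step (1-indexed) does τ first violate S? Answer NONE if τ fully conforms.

step 1: ?Int  ok  state: rec Y.…
step 2: & ack  ok  state: +{stop: +{err: &{stop: +{retry: rec Y.…, ok: end, data: end}, more: !Bool.rec Y.…}, stop: +{done: !Str.end, more: !Int.rec Y.…, retry: ?Str.rec Y.…}}, done: !Str.?Unit.&{ack: rec Y.…, data: rec Y.…, ok: rec Y.…}, more: &{retry: !Bool.+{retry: end, data: rec Y.…, stop: end}, done: ?Bool.?Unit.rec Y.…}}
step 3: + done  ok  state: !Str.?Unit.&{ack: rec Y.…, data: rec Y.…, ok: rec Y.…}
step 4: !Str  ok  state: ?Unit.&{ack: rec Y.…, data: rec Y.…, ok: rec Y.…}
step 5: ?Unit  ok  state: &{ack: rec Y.…, data: rec Y.…, ok: rec Y.…}
step 6: & data  ok  state: rec Y.…
step 7: & ack  ok  state: +{stop: +{err: &{stop: +{retry: rec Y.…, ok: end, data: end}, more: !Bool.rec Y.…}, stop: +{done: !Str.end, more: !Int.rec Y.…, retry: ?Str.rec Y.…}}, done: !Str.?Unit.&{ack: rec Y.…, data: rec Y.…, ok: rec Y.…}, more: &{retry: !Bool.+{retry: end, data: rec Y.…, stop: end}, done: ?Bool.?Unit.rec Y.…}}
step 8: got + err, protocol expects + stop or + done or + more  ✗

8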